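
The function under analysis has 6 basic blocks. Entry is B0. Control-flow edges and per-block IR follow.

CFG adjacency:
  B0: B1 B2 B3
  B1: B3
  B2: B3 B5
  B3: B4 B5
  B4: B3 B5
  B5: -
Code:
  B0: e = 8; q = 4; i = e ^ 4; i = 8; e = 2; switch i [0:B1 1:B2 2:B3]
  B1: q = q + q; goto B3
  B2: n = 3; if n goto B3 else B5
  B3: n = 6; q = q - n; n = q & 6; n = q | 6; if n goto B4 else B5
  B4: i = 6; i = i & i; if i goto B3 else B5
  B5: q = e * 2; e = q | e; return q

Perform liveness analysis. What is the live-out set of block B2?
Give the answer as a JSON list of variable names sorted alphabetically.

Answer: ["e", "q"]

Derivation:
def/use:
  B0: def={e,i,q} ue=∅
  B1: def={q} ue={q}
  B2: def={n} ue=∅
  B3: def={n,q} ue={q}
  B4: def={i} ue=∅
  B5: def={e,q} ue={e}

Backward fixpoint:
  live B0: ∅→{e,q}
  live B1: {e,q}→{e,q}
  live B2: {e,q}→{e,q}
  live B3: {e,q}→{e,q}
  live B4: {e,q}→{e,q}
  live B5: {e}→∅

live-out(B2) = ["e", "q"]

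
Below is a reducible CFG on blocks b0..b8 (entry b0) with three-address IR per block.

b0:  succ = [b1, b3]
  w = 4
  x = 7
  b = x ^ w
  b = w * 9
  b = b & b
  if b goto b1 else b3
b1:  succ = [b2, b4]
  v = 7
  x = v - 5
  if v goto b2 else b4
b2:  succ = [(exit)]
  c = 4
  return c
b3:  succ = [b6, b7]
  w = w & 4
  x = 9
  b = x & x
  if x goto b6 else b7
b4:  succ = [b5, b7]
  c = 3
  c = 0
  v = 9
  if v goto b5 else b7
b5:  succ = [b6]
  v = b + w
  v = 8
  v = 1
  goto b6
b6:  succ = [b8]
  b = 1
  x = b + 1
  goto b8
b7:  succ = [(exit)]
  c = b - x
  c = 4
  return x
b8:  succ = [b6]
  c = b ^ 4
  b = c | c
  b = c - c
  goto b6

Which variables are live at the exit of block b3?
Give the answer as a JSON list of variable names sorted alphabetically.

def/use:
  b0 def {b,w,x} use ∅
  b1 def {v,x} use ∅
  b2 def {c} use ∅
  b3 def {b,w,x} use {w}
  b4 def {c,v} use ∅
  b5 def {v} use {b,w}
  b6 def {b,x} use ∅
  b7 def {c} use {b,x}
  b8 def {b,c} use {b}

Live sets:
  live b0: ∅→{b,w}
  live b1: {b,w}→{b,w,x}
  live b2: ∅→∅
  live b3: {w}→{b,x}
  live b4: {b,w,x}→{b,w,x}
  live b5: {b,w}→∅
  live b6: ∅→{b}
  live b7: {b,x}→∅
  live b8: {b}→∅

live-out(b3) = ["b", "x"]

Answer: ["b", "x"]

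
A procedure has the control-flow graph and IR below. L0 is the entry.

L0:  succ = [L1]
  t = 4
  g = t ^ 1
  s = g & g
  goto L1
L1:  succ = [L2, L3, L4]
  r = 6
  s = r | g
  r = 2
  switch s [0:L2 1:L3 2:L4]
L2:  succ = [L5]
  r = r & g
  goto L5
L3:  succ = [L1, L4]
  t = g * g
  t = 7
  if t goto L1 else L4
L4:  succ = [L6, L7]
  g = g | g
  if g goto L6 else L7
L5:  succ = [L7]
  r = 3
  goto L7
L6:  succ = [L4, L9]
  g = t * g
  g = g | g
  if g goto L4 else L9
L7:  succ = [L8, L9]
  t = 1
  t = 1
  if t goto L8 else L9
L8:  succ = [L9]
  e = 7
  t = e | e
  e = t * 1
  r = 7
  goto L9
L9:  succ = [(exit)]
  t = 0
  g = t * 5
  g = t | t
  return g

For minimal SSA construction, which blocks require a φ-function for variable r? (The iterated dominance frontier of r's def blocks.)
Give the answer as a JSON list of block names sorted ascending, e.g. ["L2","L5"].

idom tree: L1←L0 L2←L1 L3←L1 L4←L1 L5←L2 L6←L4 L7←L1 L8←L7 L9←L1
Dom∩ at merges:
  L1: preds {L0,L3}: {L0} ∩ {L0,L1,L3} = {L0}; idom=L0
  L4: preds {L1,L3,L6}: {L0,L1} ∩ {L0,L1,L3} ∩ {L0,L1,L4,L6} = {L0,L1}; idom=L1
  L7: preds {L4,L5}: {L0,L1,L4} ∩ {L0,L1,L2,L5} = {L0,L1}; idom=L1
  L9: preds {L6,L7,L8}: {L0,L1,L4,L6} ∩ {L0,L1,L7} ∩ {L0,L1,L7,L8} = {L0,L1}; idom=L1

DF derivation:
  L1←L0: walk · to L0
  L1←L3: walk L3→L1 to L0
  L4←L1: walk · to L1
  L4←L3: walk L3 to L1
  L4←L6: walk L6→L4 to L1
  L7←L4: walk L4 to L1
  L7←L5: walk L5→L2 to L1
  L9←L6: walk L6→L4 to L1
  L9←L7: walk L7 to L1
  L9←L8: walk L8→L7 to L1
  L0: DF=∅
  L1: DF={L1}
  L2: DF={L7}
  L3: DF={L1,L4}
  L4: DF={L4,L7,L9}
  L5: DF={L7}
  L6: DF={L4,L9}
  L7: DF={L9}
  L8: DF={L9}
  L9: DF=∅

φ for r: defs {L1,L2,L5,L8}
  DF⁺ = {L1,L7,L9}

Answer: ["L1", "L7", "L9"]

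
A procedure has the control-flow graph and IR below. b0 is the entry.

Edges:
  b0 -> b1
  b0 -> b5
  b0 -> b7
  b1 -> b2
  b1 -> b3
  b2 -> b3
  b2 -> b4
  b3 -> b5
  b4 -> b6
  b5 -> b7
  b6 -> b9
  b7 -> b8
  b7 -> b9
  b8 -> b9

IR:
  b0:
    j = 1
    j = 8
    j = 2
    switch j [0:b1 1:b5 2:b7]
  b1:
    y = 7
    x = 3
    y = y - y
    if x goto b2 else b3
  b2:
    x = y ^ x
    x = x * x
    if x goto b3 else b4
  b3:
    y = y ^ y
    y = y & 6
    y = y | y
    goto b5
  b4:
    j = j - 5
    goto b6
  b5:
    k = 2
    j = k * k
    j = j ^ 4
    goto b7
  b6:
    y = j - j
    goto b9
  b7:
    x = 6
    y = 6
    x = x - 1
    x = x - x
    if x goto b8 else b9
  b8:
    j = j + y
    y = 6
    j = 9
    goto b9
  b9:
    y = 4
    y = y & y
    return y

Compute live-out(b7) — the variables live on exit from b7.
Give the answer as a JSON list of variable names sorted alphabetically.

Answer: ["j", "y"]

Working:
Per-block:
  b0: def={j} ue=∅
  b1: def={x,y} ue=∅
  b2: def={x} ue={x,y}
  b3: def={y} ue={y}
  b4: def={j} ue={j}
  b5: def={j,k} ue=∅
  b6: def={y} ue={j}
  b7: def={x,y} ue=∅
  b8: def={j,y} ue={j,y}
  b9: def={y} ue=∅

Backward fixpoint:
  b0 li=∅ lo={j}
  b1 li={j} lo={j,x,y}
  b2 li={j,x,y} lo={j,y}
  b3 li={y} lo=∅
  b4 li={j} lo={j}
  b5 li=∅ lo={j}
  b6 li={j} lo=∅
  b7 li={j} lo={j,y}
  b8 li={j,y} lo=∅
  b9 li=∅ lo=∅

live-out(b7) = ["j", "y"]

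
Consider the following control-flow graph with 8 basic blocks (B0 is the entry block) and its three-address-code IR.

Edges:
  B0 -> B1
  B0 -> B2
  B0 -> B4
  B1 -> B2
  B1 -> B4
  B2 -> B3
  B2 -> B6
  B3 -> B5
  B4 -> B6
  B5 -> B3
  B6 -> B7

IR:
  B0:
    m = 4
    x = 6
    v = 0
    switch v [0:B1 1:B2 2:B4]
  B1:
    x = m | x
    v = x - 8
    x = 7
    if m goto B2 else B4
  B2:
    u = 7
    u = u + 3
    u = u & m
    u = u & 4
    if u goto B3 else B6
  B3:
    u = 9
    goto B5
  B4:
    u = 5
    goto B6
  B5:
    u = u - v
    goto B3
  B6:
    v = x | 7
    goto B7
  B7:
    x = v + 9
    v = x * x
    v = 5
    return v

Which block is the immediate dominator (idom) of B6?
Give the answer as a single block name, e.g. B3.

idom tree: B1←B0 B2←B0 B3←B2 B4←B0 B5←B3 B6←B0 B7←B6
Join-block Dom:
  B2: preds {B0,B1}: {B0} ∩ {B0,B1} = {B0}; idom=B0
  B3: preds {B2,B5}: {B0,B2} ∩ {B0,B2,B3,B5} = {B0,B2}; idom=B2
  B4: preds {B0,B1}: {B0} ∩ {B0,B1} = {B0}; idom=B0
  B6: preds {B2,B4}: {B0,B2} ∩ {B0,B4} = {B0}; idom=B0

idom(B6) = B0

Answer: B0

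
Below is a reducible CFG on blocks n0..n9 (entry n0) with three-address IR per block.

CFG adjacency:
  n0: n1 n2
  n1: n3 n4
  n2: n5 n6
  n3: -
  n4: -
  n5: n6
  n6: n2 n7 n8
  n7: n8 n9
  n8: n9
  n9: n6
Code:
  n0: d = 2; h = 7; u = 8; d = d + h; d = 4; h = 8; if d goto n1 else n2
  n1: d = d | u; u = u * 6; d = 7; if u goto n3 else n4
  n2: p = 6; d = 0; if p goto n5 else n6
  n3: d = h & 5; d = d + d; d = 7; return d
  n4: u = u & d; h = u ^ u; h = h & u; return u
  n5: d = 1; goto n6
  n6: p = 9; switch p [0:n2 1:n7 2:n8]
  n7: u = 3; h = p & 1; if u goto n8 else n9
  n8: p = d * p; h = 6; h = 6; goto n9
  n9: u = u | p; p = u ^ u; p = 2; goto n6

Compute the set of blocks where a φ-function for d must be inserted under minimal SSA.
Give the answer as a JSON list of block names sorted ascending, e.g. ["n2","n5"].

Answer: ["n2", "n6"]

Derivation:
idom tree: n1←n0 n2←n0 n3←n1 n4←n1 n5←n2 n6←n2 n7←n6 n8←n6 n9←n6
Join-block Dom:
  n2: preds {n0,n6}: {n0} ∩ {n0,n2,n6} = {n0}; idom=n0
  n6: preds {n2,n5,n9}: {n0,n2} ∩ {n0,n2,n5} ∩ {n0,n2,n6,n9} = {n0,n2}; idom=n2
  n8: preds {n6,n7}: {n0,n2,n6} ∩ {n0,n2,n6,n7} = {n0,n2,n6}; idom=n6
  n9: preds {n7,n8}: {n0,n2,n6,n7} ∩ {n0,n2,n6,n8} = {n0,n2,n6}; idom=n6

Frontier:
  join n2 pred n0: · stop@n0
  join n2 pred n6: n6→n2 stop@n0
  join n6 pred n2: · stop@n2
  join n6 pred n5: n5 stop@n2
  join n6 pred n9: n9→n6 stop@n2
  join n8 pred n6: · stop@n6
  join n8 pred n7: n7 stop@n6
  join n9 pred n7: n7 stop@n6
  join n9 pred n8: n8 stop@n6
  n0 → ∅
  n1 → ∅
  n2 → {n2}
  n3 → ∅
  n4 → ∅
  n5 → {n6}
  n6 → {n2,n6}
  n7 → {n8,n9}
  n8 → {n9}
  n9 → {n6}

φ for d: defs {n0,n1,n2,n3,n5}
  DF⁺ = {n2,n6}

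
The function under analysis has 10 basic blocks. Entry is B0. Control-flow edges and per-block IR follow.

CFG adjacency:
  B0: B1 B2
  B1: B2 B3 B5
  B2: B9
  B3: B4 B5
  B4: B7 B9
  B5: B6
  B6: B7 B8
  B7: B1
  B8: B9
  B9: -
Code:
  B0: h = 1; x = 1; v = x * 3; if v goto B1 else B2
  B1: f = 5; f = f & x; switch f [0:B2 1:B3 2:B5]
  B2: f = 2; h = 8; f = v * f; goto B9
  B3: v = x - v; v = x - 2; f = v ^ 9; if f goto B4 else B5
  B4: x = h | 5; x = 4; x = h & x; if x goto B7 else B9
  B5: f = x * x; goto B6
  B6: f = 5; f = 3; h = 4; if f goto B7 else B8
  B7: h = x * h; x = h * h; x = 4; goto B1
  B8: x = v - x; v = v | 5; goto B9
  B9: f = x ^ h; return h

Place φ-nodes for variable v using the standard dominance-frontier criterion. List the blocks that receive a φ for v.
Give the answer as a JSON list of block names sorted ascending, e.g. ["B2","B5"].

idom tree: B1←B0 B2←B0 B3←B1 B4←B3 B5←B1 B6←B5 B7←B1 B8←B6 B9←B0
Dom at joins:
  B1: preds {B0,B7}: {B0} ∩ {B0,B1,B7} = {B0}; idom=B0
  B2: preds {B0,B1}: {B0} ∩ {B0,B1} = {B0}; idom=B0
  B5: preds {B1,B3}: {B0,B1} ∩ {B0,B1,B3} = {B0,B1}; idom=B1
  B7: preds {B4,B6}: {B0,B1,B3,B4} ∩ {B0,B1,B5,B6} = {B0,B1}; idom=B1
  B9: preds {B2,B4,B8}: {B0,B2} ∩ {B0,B1,B3,B4} ∩ {B0,B1,B5,B6,B8} = {B0}; idom=B0

DF walk-up:
  B1←B0: walk · to B0
  B1←B7: walk B7→B1 to B0
  B2←B0: walk · to B0
  B2←B1: walk B1 to B0
  B5←B1: walk · to B1
  B5←B3: walk B3 to B1
  B7←B4: walk B4→B3 to B1
  B7←B6: walk B6→B5 to B1
  B9←B2: walk B2 to B0
  B9←B4: walk B4→B3→B1 to B0
  B9←B8: walk B8→B6→B5→B1 to B0
  B0: DF=∅
  B1: DF={B1,B2,B9}
  B2: DF={B9}
  B3: DF={B5,B7,B9}
  B4: DF={B7,B9}
  B5: DF={B7,B9}
  B6: DF={B7,B9}
  B7: DF={B1}
  B8: DF={B9}
  B9: DF=∅

φ for v: defs {B0,B3,B8}
  DF⁺ = {B1,B2,B5,B7,B9}

Answer: ["B1", "B2", "B5", "B7", "B9"]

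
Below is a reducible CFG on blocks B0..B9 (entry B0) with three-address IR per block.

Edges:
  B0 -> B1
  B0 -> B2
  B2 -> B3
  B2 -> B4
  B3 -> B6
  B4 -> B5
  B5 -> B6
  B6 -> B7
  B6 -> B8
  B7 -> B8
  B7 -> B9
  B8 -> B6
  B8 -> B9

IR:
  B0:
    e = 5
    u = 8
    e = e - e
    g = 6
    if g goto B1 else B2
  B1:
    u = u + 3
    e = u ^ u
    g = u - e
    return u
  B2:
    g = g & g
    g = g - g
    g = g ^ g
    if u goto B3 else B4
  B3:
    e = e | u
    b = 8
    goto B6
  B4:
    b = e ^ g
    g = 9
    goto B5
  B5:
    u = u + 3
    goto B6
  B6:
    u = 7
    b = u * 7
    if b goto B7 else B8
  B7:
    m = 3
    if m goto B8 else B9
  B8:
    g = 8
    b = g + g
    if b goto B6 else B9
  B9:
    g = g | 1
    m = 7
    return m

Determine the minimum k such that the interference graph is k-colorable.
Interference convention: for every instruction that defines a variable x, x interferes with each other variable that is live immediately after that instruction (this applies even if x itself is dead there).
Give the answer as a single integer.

Answer: 3

Analysis:
Per-block:
  B0: {e,g,u} / ∅
  B1: {e,g,u} / {u}
  B2: {g} / {g,u}
  B3: {b,e} / {e,u}
  B4: {b,g} / {e,g}
  B5: {u} / {u}
  B6: {b,u} / ∅
  B7: {m} / ∅
  B8: {b,g} / ∅
  B9: {g,m} / {g}

Backward fixpoint:
  live B0: ∅→{e,g,u}
  live B1: {u}→∅
  live B2: {e,g,u}→{e,g,u}
  live B3: {e,g,u}→{g}
  live B4: {e,g,u}→{g,u}
  live B5: {g,u}→{g}
  live B6: {g}→{g}
  live B7: {g}→{g}
  live B8: ∅→{g}
  live B9: {g}→∅

Conflict graph:
  b↔{g,u}
  e↔{g,u}
  g↔{b,e,m,u}
  m↔{g}
  u↔{b,e,g}

Colouring:
  clique {b,g,u} ⇒ need ≥ 3
  3-colouring: r0={g}  r1={m,u}  r2={b,e}
  χ = 3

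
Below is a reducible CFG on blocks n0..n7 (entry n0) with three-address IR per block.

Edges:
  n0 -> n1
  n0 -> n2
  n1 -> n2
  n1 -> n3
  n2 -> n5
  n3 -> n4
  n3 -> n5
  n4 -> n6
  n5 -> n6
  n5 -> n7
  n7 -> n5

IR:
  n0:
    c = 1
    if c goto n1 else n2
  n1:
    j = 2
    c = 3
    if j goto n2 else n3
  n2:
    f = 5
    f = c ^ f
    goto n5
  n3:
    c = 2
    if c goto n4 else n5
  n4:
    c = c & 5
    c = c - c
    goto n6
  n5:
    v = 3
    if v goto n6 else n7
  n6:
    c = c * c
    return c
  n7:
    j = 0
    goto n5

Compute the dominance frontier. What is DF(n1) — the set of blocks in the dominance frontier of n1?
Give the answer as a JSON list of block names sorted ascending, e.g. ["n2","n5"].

Answer: ["n2", "n5", "n6"]

Derivation:
idom tree: n1←n0 n2←n0 n3←n1 n4←n3 n5←n0 n6←n0 n7←n5
Dom∩ at merges:
  n2: preds {n0,n1}: {n0} ∩ {n0,n1} = {n0}; idom=n0
  n5: preds {n2,n3,n7}: {n0,n2} ∩ {n0,n1,n3} ∩ {n0,n5,n7} = {n0}; idom=n0
  n6: preds {n4,n5}: {n0,n1,n3,n4} ∩ {n0,n5} = {n0}; idom=n0

DF derivation:
  join n2 pred n0: · stop@n0
  join n2 pred n1: n1 stop@n0
  join n5 pred n2: n2 stop@n0
  join n5 pred n3: n3→n1 stop@n0
  join n5 pred n7: n7→n5 stop@n0
  join n6 pred n4: n4→n3→n1 stop@n0
  join n6 pred n5: n5 stop@n0
  n0 → ∅
  n1 → {n2,n5,n6}
  n2 → {n5}
  n3 → {n5,n6}
  n4 → {n6}
  n5 → {n5,n6}
  n6 → ∅
  n7 → {n5}

DF(n1) = ["n2", "n5", "n6"]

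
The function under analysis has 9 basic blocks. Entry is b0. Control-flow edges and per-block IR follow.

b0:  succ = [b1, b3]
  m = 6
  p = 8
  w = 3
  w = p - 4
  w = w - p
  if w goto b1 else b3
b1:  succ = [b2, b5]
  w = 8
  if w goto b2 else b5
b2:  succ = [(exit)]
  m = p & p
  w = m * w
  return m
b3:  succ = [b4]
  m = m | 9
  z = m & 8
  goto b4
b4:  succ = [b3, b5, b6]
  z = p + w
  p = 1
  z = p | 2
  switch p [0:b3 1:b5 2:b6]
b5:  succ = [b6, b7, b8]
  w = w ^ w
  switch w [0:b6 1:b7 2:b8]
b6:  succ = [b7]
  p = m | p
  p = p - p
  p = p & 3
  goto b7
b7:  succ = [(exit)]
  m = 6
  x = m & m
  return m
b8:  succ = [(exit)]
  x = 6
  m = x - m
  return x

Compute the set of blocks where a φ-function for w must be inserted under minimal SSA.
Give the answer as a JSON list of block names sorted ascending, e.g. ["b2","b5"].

Answer: ["b5", "b6", "b7"]

Working:
idom tree: b1←b0 b2←b1 b3←b0 b4←b3 b5←b0 b6←b0 b7←b0 b8←b5
Join-block Dom:
  b3: preds {b0,b4}: {b0} ∩ {b0,b3,b4} = {b0}; idom=b0
  b5: preds {b1,b4}: {b0,b1} ∩ {b0,b3,b4} = {b0}; idom=b0
  b6: preds {b4,b5}: {b0,b3,b4} ∩ {b0,b5} = {b0}; idom=b0
  b7: preds {b5,b6}: {b0,b5} ∩ {b0,b6} = {b0}; idom=b0

DF derivation:
  join b3 pred b0: · stop@b0
  join b3 pred b4: b4→b3 stop@b0
  join b5 pred b1: b1 stop@b0
  join b5 pred b4: b4→b3 stop@b0
  join b6 pred b4: b4→b3 stop@b0
  join b6 pred b5: b5 stop@b0
  join b7 pred b5: b5 stop@b0
  join b7 pred b6: b6 stop@b0
  DF(b0)=∅
  DF(b1)={b5}
  DF(b2)=∅
  DF(b3)={b3,b5,b6}
  DF(b4)={b3,b5,b6}
  DF(b5)={b6,b7}
  DF(b6)={b7}
  DF(b7)=∅
  DF(b8)=∅

φ for w: defs {b0,b1,b2,b5}
  DF⁺ = {b5,b6,b7}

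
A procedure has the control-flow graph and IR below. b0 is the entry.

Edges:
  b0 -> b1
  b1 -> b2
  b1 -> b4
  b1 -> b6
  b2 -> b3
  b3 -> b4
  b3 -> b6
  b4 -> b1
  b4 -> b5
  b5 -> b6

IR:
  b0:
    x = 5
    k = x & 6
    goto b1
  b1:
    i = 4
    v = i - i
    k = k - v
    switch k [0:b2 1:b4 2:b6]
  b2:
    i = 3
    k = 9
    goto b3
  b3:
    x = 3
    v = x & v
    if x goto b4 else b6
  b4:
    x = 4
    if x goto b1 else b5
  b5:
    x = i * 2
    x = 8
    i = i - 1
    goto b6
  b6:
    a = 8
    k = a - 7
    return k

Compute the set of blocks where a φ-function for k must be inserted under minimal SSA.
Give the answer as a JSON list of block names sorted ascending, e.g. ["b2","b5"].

Answer: ["b1", "b4", "b6"]

Analysis:
idom tree: b1←b0 b2←b1 b3←b2 b4←b1 b5←b4 b6←b1
Dom at joins:
  b1: preds {b0,b4}: {b0} ∩ {b0,b1,b4} = {b0}; idom=b0
  b4: preds {b1,b3}: {b0,b1} ∩ {b0,b1,b2,b3} = {b0,b1}; idom=b1
  b6: preds {b1,b3,b5}: {b0,b1} ∩ {b0,b1,b2,b3} ∩ {b0,b1,b4,b5} = {b0,b1}; idom=b1

DF derivation:
  join b1 pred b0: · stop@b0
  join b1 pred b4: b4→b1 stop@b0
  join b4 pred b1: · stop@b1
  join b4 pred b3: b3→b2 stop@b1
  join b6 pred b1: · stop@b1
  join b6 pred b3: b3→b2 stop@b1
  join b6 pred b5: b5→b4 stop@b1
  b0 → ∅
  b1 → {b1}
  b2 → {b4,b6}
  b3 → {b4,b6}
  b4 → {b1,b6}
  b5 → {b6}
  b6 → ∅

φ for k: defs {b0,b1,b2,b6}
  DF⁺ = {b1,b4,b6}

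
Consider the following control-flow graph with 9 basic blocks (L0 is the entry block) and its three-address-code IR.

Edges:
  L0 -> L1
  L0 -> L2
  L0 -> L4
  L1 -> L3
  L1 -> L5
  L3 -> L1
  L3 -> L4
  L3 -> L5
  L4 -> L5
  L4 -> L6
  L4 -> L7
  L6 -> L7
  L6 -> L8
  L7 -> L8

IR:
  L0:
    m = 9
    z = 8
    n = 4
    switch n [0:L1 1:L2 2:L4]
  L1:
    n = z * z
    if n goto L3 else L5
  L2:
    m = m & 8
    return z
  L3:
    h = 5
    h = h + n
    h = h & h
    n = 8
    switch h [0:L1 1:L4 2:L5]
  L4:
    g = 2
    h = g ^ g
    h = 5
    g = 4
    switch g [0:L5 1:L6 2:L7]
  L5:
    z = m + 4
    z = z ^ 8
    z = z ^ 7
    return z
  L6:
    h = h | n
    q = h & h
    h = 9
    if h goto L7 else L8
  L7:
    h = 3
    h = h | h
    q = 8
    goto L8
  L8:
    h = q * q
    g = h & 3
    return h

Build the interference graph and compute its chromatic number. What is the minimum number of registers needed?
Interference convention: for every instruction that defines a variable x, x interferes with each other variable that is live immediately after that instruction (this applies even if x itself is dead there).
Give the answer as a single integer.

Answer: 4

Derivation:
Per-block:
  L0: {m,n,z} / ∅
  L1: {n} / {z}
  L2: {m} / {m,z}
  L3: {h,n} / {n}
  L4: {g,h} / ∅
  L5: {z} / {m}
  L6: {h,q} / {h,n}
  L7: {h,q} / ∅
  L8: {g,h} / {q}

Backward fixpoint:
  L0 li=∅ lo={m,n,z}
  L1 li={m,z} lo={m,n,z}
  L2 li={m,z} lo=∅
  L3 li={m,n,z} lo={m,n,z}
  L4 li={m,n} lo={h,m,n}
  L5 li={m} lo=∅
  L6 li={h,n} lo={q}
  L7 li=∅ lo={q}
  L8 li={q} lo=∅

Conflict graph:
  g — {h,m,n}
  h — {g,m,n,q,z}
  m — {g,h,n,z}
  n — {g,h,m,z}
  q — {h}
  z — {h,m,n}

Registers:
  {g,h,m,n} pairwise interfere (4-clique) ⇒ χ ≥ 4
  assign g→r3 h→r0 m→r1 n→r2 q→r1 z→r3 — no edge inside a register ⇒ χ ≤ 4
  χ = 4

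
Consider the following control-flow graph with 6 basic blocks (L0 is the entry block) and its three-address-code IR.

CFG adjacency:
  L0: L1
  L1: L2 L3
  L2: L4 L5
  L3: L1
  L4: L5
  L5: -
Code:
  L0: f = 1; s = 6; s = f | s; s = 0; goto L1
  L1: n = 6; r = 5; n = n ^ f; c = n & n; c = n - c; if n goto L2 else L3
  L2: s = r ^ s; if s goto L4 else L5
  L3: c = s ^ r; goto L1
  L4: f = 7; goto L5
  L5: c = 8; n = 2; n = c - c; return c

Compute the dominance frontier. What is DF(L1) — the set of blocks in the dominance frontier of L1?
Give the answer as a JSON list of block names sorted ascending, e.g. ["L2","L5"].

idom tree: L1←L0 L2←L1 L3←L1 L4←L2 L5←L2
Dom at joins:
  L1: preds {L0,L3}: {L0} ∩ {L0,L1,L3} = {L0}; idom=L0
  L5: preds {L2,L4}: {L0,L1,L2} ∩ {L0,L1,L2,L4} = {L0,L1,L2}; idom=L2

DF walk-up:
  join L1 pred L0: · stop@L0
  join L1 pred L3: L3→L1 stop@L0
  join L5 pred L2: · stop@L2
  join L5 pred L4: L4 stop@L2
  L0 → ∅
  L1 → {L1}
  L2 → ∅
  L3 → {L1}
  L4 → {L5}
  L5 → ∅

DF(L1) = ["L1"]

Answer: ["L1"]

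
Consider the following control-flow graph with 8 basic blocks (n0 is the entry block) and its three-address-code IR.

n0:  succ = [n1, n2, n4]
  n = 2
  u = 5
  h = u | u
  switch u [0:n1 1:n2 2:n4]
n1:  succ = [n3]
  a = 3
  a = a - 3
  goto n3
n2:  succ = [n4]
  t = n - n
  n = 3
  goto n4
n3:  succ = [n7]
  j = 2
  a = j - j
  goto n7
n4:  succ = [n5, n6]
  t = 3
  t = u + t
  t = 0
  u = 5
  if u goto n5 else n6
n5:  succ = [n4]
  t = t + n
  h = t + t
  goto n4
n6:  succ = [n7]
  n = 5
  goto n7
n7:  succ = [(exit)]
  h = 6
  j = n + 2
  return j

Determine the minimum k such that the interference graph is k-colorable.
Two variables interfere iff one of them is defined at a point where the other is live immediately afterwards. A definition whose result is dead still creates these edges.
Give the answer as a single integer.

Answer: 3

Derivation:
Block summaries:
  n0: {h,n,u} / ∅
  n1: {a} / ∅
  n2: {n,t} / {n}
  n3: {a,j} / ∅
  n4: {t,u} / {u}
  n5: {h,t} / {n,t}
  n6: {n} / ∅
  n7: {h,j} / {n}

Liveness:
  n0 li=∅ lo={n,u}
  n1 li={n} lo={n}
  n2 li={n,u} lo={n,u}
  n3 li={n} lo={n}
  n4 li={n,u} lo={n,t,u}
  n5 li={n,t,u} lo={n,u}
  n6 li=∅ lo={n}
  n7 li={n} lo=∅

Interference:
  a↔{n}
  h↔{n,u}
  j↔{n}
  n↔{a,h,j,t,u}
  t↔{n,u}
  u↔{h,n,t}

Registers:
  clique {h,n,u} ⇒ need ≥ 3
  3-colouring: c0={n}  c1={a,j,u}  c2={h,t}
  χ = 3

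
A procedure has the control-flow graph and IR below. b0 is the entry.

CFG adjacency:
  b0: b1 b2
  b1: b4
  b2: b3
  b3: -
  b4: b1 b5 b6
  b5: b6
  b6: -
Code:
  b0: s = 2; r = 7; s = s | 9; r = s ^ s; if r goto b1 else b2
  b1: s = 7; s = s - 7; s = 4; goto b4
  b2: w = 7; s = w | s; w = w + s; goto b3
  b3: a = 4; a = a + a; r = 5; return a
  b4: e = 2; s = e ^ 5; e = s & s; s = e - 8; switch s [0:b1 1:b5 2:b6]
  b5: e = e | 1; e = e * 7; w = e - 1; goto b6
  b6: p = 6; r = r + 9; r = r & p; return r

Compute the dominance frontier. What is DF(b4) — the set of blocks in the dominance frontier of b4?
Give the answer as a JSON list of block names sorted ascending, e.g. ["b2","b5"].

Answer: ["b1"]

Analysis:
idom tree: b1←b0 b2←b0 b3←b2 b4←b1 b5←b4 b6←b4
Join-block Dom:
  b1: preds {b0,b4}: {b0} ∩ {b0,b1,b4} = {b0}; idom=b0
  b6: preds {b4,b5}: {b0,b1,b4} ∩ {b0,b1,b4,b5} = {b0,b1,b4}; idom=b4

DF walk-up:
  b1←b0: walk · to b0
  b1←b4: walk b4→b1 to b0
  b6←b4: walk · to b4
  b6←b5: walk b5 to b4
  DF(b0)=∅
  DF(b1)={b1}
  DF(b2)=∅
  DF(b3)=∅
  DF(b4)={b1}
  DF(b5)={b6}
  DF(b6)=∅

DF(b4) = ["b1"]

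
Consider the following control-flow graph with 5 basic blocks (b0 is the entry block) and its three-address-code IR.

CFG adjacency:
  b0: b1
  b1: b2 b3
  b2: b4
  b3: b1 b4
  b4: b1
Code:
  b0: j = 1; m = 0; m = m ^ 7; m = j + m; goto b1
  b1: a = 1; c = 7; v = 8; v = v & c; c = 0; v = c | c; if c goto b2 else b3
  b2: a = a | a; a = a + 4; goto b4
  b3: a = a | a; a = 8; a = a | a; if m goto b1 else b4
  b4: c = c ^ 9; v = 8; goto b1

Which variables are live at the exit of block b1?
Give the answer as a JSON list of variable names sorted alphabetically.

def/use:
  b0 def {j,m} use ∅
  b1 def {a,c,v} use ∅
  b2 def {a} use {a}
  b3 def {a} use {a,m}
  b4 def {c,v} use {c}

Liveness:
  b0 li=∅ lo={m}
  b1 li={m} lo={a,c,m}
  b2 li={a,c,m} lo={c,m}
  b3 li={a,c,m} lo={c,m}
  b4 li={c,m} lo={m}

live-out(b1) = ["a", "c", "m"]

Answer: ["a", "c", "m"]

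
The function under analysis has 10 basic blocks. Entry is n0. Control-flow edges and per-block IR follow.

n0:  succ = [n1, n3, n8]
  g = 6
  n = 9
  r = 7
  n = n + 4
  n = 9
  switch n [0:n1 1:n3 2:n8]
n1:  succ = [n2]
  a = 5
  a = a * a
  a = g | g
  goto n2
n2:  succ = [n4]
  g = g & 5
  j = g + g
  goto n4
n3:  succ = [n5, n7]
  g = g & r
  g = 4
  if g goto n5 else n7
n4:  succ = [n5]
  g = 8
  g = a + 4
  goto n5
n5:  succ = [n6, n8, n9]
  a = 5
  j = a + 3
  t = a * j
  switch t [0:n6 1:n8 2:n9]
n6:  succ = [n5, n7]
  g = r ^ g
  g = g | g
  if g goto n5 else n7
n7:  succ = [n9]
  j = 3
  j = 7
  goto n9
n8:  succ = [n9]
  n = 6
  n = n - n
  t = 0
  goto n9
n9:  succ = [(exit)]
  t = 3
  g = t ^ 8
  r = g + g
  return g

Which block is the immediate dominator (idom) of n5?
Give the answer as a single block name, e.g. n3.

Answer: n0

Derivation:
idom tree: n1←n0 n2←n1 n3←n0 n4←n2 n5←n0 n6←n5 n7←n0 n8←n0 n9←n0
Join-block Dom:
  n5: preds {n3,n4,n6}: {n0,n3} ∩ {n0,n1,n2,n4} ∩ {n0,n5,n6} = {n0}; idom=n0
  n7: preds {n3,n6}: {n0,n3} ∩ {n0,n5,n6} = {n0}; idom=n0
  n8: preds {n0,n5}: {n0} ∩ {n0,n5} = {n0}; idom=n0
  n9: preds {n5,n7,n8}: {n0,n5} ∩ {n0,n7} ∩ {n0,n8} = {n0}; idom=n0

idom(n5) = n0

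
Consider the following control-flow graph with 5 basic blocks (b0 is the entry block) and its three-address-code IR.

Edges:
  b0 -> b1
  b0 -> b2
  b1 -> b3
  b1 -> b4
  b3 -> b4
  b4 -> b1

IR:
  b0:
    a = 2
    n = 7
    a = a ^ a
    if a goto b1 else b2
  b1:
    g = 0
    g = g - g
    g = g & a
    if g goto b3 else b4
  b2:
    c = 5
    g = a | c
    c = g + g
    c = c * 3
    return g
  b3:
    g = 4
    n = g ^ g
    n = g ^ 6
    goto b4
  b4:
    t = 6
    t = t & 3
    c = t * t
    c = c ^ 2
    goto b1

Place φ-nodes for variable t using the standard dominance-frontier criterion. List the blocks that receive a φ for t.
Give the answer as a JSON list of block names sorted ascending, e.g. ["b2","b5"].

idom tree: b1←b0 b2←b0 b3←b1 b4←b1
Dom∩ at merges:
  b1: preds {b0,b4}: {b0} ∩ {b0,b1,b4} = {b0}; idom=b0
  b4: preds {b1,b3}: {b0,b1} ∩ {b0,b1,b3} = {b0,b1}; idom=b1

DF derivation:
  b1←b0: walk · to b0
  b1←b4: walk b4→b1 to b0
  b4←b1: walk · to b1
  b4←b3: walk b3 to b1
  DF(b0)=∅
  DF(b1)={b1}
  DF(b2)=∅
  DF(b3)={b4}
  DF(b4)={b1}

φ for t: defs {b4}
  DF⁺ = {b1}

Answer: ["b1"]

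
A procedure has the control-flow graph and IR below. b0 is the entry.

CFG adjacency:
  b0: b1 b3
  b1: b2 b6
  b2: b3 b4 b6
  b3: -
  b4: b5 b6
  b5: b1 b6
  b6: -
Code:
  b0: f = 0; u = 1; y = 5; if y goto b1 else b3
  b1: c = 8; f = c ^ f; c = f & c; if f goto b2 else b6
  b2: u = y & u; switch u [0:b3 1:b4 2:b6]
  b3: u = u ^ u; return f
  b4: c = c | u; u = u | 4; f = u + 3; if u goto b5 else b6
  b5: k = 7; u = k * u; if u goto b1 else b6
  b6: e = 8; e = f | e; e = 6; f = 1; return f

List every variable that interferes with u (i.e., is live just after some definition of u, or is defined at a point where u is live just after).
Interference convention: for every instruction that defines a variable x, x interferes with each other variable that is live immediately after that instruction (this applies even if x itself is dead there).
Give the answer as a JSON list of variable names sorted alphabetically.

def/use:
  b0: def={f,u,y} ue=∅
  b1: def={c,f} ue={f}
  b2: def={u} ue={u,y}
  b3: def={u} ue={f,u}
  b4: def={c,f,u} ue={c,u}
  b5: def={k,u} ue={u}
  b6: def={e,f} ue={f}

Live sets:
  b0 li=∅ lo={f,u,y}
  b1 li={f,u,y} lo={c,f,u,y}
  b2 li={c,f,u,y} lo={c,f,u,y}
  b3 li={f,u} lo=∅
  b4 li={c,u,y} lo={f,u,y}
  b5 li={f,u,y} lo={f,u,y}
  b6 li={f} lo=∅

Interfere edges:
  c↔{f,u,y}
  e↔{f}
  f↔{c,e,k,u,y}
  k↔{f,u,y}
  u↔{c,f,k,y}
  y↔{c,f,k,u}

N(u) = ["c", "f", "k", "y"]

Answer: ["c", "f", "k", "y"]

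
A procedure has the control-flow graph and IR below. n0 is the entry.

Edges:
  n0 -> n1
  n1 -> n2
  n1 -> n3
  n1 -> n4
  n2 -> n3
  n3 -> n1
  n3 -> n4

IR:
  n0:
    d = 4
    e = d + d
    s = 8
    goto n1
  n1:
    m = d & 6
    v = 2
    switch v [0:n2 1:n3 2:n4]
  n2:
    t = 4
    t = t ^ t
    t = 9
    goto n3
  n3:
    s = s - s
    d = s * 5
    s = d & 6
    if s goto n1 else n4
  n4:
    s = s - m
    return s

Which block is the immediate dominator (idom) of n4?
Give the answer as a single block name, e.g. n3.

idom tree: n1←n0 n2←n1 n3←n1 n4←n1
Dom at joins:
  n1: preds {n0,n3}: {n0} ∩ {n0,n1,n3} = {n0}; idom=n0
  n3: preds {n1,n2}: {n0,n1} ∩ {n0,n1,n2} = {n0,n1}; idom=n1
  n4: preds {n1,n3}: {n0,n1} ∩ {n0,n1,n3} = {n0,n1}; idom=n1

idom(n4) = n1

Answer: n1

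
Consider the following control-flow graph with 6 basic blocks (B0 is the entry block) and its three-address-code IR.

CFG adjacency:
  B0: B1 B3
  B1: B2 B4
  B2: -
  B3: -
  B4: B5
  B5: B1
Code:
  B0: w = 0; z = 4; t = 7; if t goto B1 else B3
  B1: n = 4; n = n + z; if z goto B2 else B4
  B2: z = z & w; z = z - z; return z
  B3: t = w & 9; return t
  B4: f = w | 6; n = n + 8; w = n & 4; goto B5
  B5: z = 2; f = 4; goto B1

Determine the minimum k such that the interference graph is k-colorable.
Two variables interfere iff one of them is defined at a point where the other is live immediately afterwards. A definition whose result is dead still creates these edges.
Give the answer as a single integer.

Answer: 4

Working:
def/use:
  B0: {t,w,z} / ∅
  B1: {n} / {z}
  B2: {z} / {w,z}
  B3: {t} / {w}
  B4: {f,n,w} / {n,w}
  B5: {f,z} / ∅

Liveness:
  B0: in=∅ out={w,z}
  B1: in={w,z} out={n,w,z}
  B2: in={w,z} out=∅
  B3: in={w} out=∅
  B4: in={n,w} out={w}
  B5: in={w} out={w,z}

Interference:
  f — {n,w,z}
  n — {f,w,z}
  t — {w,z}
  w — {f,n,t,z}
  z — {f,n,t,w}

Registers:
  clique {f,n,w,z} ⇒ need ≥ 4
  assign f→c2 n→c3 t→c2 w→c0 z→c1 — no edge inside a register ⇒ χ ≤ 4
  χ = 4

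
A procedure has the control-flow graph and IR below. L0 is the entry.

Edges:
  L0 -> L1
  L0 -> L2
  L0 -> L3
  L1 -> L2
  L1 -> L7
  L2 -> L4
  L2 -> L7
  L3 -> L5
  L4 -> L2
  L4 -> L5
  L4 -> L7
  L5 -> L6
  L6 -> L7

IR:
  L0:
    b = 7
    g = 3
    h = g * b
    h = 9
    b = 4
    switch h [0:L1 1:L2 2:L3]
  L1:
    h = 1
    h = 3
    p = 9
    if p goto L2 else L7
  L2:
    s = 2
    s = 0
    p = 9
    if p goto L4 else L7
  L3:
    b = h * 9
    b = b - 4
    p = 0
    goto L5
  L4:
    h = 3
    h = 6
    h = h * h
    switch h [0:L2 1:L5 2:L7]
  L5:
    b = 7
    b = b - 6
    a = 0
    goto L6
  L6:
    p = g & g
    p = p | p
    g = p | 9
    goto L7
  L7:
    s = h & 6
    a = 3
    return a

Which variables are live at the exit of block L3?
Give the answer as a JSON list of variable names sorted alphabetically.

Per-block:
  L0: def={b,g,h} ue=∅
  L1: def={h,p} ue=∅
  L2: def={p,s} ue=∅
  L3: def={b,p} ue={h}
  L4: def={h} ue=∅
  L5: def={a,b} ue=∅
  L6: def={g,p} ue={g}
  L7: def={a,s} ue={h}

Backward fixpoint:
  L0: in=∅ out={g,h}
  L1: in={g} out={g,h}
  L2: in={g,h} out={g,h}
  L3: in={g,h} out={g,h}
  L4: in={g} out={g,h}
  L5: in={g,h} out={g,h}
  L6: in={g,h} out={h}
  L7: in={h} out=∅

live-out(L3) = ["g", "h"]

Answer: ["g", "h"]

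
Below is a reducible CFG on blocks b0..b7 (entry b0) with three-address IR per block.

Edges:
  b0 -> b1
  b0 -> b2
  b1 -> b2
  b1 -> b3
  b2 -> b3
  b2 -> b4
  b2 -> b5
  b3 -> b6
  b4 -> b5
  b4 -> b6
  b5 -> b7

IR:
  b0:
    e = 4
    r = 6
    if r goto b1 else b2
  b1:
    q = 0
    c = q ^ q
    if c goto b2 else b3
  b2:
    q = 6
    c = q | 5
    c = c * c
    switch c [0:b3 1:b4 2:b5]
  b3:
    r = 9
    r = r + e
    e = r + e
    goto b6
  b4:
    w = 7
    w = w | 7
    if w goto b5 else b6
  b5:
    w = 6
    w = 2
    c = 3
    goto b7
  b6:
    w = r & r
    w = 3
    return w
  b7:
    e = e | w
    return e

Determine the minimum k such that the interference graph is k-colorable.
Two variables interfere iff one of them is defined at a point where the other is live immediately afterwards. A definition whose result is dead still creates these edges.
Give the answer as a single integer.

Block summaries:
  b0: def={e,r} ue=∅
  b1: def={c,q} ue=∅
  b2: def={c,q} ue=∅
  b3: def={e,r} ue={e}
  b4: def={w} ue=∅
  b5: def={c,w} ue=∅
  b6: def={w} ue={r}
  b7: def={e} ue={e,w}

Live sets:
  b0 li=∅ lo={e,r}
  b1 li={e,r} lo={e,r}
  b2 li={e,r} lo={e,r}
  b3 li={e} lo={r}
  b4 li={e,r} lo={e,r}
  b5 li={e} lo={e,w}
  b6 li={r} lo=∅
  b7 li={e,w} lo=∅

Conflict graph:
  c↔{e,r,w}
  e↔{c,q,r,w}
  q↔{e,r}
  r↔{c,e,q,w}
  w↔{c,e,r}

Chromatic number:
  clique {c,e,r,w} ⇒ need ≥ 4
  assign c→R2 e→R0 q→R2 r→R1 w→R3 — no edge inside a register ⇒ χ ≤ 4
  χ = 4

Answer: 4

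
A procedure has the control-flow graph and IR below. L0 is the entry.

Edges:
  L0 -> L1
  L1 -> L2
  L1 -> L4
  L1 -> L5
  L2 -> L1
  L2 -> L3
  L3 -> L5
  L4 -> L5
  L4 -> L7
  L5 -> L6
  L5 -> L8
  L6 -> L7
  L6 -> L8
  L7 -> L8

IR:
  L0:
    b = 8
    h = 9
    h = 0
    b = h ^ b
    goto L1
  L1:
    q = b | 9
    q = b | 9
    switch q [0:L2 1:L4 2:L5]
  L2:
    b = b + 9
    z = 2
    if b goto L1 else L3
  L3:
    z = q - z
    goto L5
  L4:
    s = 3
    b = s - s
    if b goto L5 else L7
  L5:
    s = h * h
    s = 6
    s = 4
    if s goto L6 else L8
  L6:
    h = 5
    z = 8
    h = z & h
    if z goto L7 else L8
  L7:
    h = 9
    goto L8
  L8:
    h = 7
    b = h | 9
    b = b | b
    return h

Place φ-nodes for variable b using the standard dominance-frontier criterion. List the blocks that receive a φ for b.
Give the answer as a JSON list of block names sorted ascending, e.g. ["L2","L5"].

Answer: ["L1", "L5", "L7", "L8"]

Analysis:
idom tree: L1←L0 L2←L1 L3←L2 L4←L1 L5←L1 L6←L5 L7←L1 L8←L1
Dom at joins:
  L1: preds {L0,L2}: {L0} ∩ {L0,L1,L2} = {L0}; idom=L0
  L5: preds {L1,L3,L4}: {L0,L1} ∩ {L0,L1,L2,L3} ∩ {L0,L1,L4} = {L0,L1}; idom=L1
  L7: preds {L4,L6}: {L0,L1,L4} ∩ {L0,L1,L5,L6} = {L0,L1}; idom=L1
  L8: preds {L5,L6,L7}: {L0,L1,L5} ∩ {L0,L1,L5,L6} ∩ {L0,L1,L7} = {L0,L1}; idom=L1

DF derivation:
  L1←L0: walk · to L0
  L1←L2: walk L2→L1 to L0
  L5←L1: walk · to L1
  L5←L3: walk L3→L2 to L1
  L5←L4: walk L4 to L1
  L7←L4: walk L4 to L1
  L7←L6: walk L6→L5 to L1
  L8←L5: walk L5 to L1
  L8←L6: walk L6→L5 to L1
  L8←L7: walk L7 to L1
  DF(L0)=∅
  DF(L1)={L1}
  DF(L2)={L1,L5}
  DF(L3)={L5}
  DF(L4)={L5,L7}
  DF(L5)={L7,L8}
  DF(L6)={L7,L8}
  DF(L7)={L8}
  DF(L8)=∅

φ for b: defs {L0,L2,L4,L8}
  DF⁺ = {L1,L5,L7,L8}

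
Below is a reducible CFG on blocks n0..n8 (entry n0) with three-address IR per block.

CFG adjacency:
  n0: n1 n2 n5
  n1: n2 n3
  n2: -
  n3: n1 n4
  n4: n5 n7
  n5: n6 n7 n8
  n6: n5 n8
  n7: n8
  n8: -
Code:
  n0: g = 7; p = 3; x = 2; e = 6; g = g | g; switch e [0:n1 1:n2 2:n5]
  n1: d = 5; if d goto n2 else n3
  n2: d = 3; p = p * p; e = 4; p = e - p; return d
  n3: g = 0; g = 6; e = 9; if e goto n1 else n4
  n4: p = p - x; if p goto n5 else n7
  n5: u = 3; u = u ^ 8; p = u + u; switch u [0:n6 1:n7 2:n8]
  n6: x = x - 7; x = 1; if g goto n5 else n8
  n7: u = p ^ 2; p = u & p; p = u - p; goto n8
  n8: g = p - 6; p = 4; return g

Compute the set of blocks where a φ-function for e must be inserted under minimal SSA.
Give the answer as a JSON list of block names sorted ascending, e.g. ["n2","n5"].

Answer: ["n1", "n2", "n5", "n7", "n8"]

Derivation:
idom tree: n1←n0 n2←n0 n3←n1 n4←n3 n5←n0 n6←n5 n7←n0 n8←n0
Join-block Dom:
  n1: preds {n0,n3}: {n0} ∩ {n0,n1,n3} = {n0}; idom=n0
  n2: preds {n0,n1}: {n0} ∩ {n0,n1} = {n0}; idom=n0
  n5: preds {n0,n4,n6}: {n0} ∩ {n0,n1,n3,n4} ∩ {n0,n5,n6} = {n0}; idom=n0
  n7: preds {n4,n5}: {n0,n1,n3,n4} ∩ {n0,n5} = {n0}; idom=n0
  n8: preds {n5,n6,n7}: {n0,n5} ∩ {n0,n5,n6} ∩ {n0,n7} = {n0}; idom=n0

Frontier:
  join n1 pred n0: · stop@n0
  join n1 pred n3: n3→n1 stop@n0
  join n2 pred n0: · stop@n0
  join n2 pred n1: n1 stop@n0
  join n5 pred n0: · stop@n0
  join n5 pred n4: n4→n3→n1 stop@n0
  join n5 pred n6: n6→n5 stop@n0
  join n7 pred n4: n4→n3→n1 stop@n0
  join n7 pred n5: n5 stop@n0
  join n8 pred n5: n5 stop@n0
  join n8 pred n6: n6→n5 stop@n0
  join n8 pred n7: n7 stop@n0
  n0 → ∅
  n1 → {n1,n2,n5,n7}
  n2 → ∅
  n3 → {n1,n5,n7}
  n4 → {n5,n7}
  n5 → {n5,n7,n8}
  n6 → {n5,n8}
  n7 → {n8}
  n8 → ∅

φ for e: defs {n0,n2,n3}
  DF⁺ = {n1,n2,n5,n7,n8}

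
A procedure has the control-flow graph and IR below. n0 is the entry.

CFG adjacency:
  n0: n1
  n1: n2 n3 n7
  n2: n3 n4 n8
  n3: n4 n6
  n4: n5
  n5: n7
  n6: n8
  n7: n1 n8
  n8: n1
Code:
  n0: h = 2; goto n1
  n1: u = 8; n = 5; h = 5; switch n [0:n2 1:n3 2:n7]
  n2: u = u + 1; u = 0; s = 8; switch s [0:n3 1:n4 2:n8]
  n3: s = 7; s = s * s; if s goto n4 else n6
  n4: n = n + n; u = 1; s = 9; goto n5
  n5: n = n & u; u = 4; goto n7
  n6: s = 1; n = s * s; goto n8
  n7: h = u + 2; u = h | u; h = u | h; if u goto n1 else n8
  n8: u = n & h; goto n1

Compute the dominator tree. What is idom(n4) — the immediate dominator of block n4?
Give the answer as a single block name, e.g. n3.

idom tree: n1←n0 n2←n1 n3←n1 n4←n1 n5←n4 n6←n3 n7←n1 n8←n1
Dom∩ at merges:
  n1: preds {n0,n7,n8}: {n0} ∩ {n0,n1,n7} ∩ {n0,n1,n8} = {n0}; idom=n0
  n3: preds {n1,n2}: {n0,n1} ∩ {n0,n1,n2} = {n0,n1}; idom=n1
  n4: preds {n2,n3}: {n0,n1,n2} ∩ {n0,n1,n3} = {n0,n1}; idom=n1
  n7: preds {n1,n5}: {n0,n1} ∩ {n0,n1,n4,n5} = {n0,n1}; idom=n1
  n8: preds {n2,n6,n7}: {n0,n1,n2} ∩ {n0,n1,n3,n6} ∩ {n0,n1,n7} = {n0,n1}; idom=n1

idom(n4) = n1

Answer: n1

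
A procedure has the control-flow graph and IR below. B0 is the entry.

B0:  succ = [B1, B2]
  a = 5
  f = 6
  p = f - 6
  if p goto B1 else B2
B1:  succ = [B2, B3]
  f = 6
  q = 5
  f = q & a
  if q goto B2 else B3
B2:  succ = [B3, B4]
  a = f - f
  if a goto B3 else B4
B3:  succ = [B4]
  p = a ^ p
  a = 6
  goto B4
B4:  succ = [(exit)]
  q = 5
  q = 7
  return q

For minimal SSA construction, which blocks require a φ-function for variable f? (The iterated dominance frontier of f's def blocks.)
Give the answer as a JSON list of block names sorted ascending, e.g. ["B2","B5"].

Answer: ["B2", "B3", "B4"]

Analysis:
idom tree: B1←B0 B2←B0 B3←B0 B4←B0
Dom∩ at merges:
  B2: preds {B0,B1}: {B0} ∩ {B0,B1} = {B0}; idom=B0
  B3: preds {B1,B2}: {B0,B1} ∩ {B0,B2} = {B0}; idom=B0
  B4: preds {B2,B3}: {B0,B2} ∩ {B0,B3} = {B0}; idom=B0

DF derivation:
  join B2 pred B0: · stop@B0
  join B2 pred B1: B1 stop@B0
  join B3 pred B1: B1 stop@B0
  join B3 pred B2: B2 stop@B0
  join B4 pred B2: B2 stop@B0
  join B4 pred B3: B3 stop@B0
  B0: DF=∅
  B1: DF={B2,B3}
  B2: DF={B3,B4}
  B3: DF={B4}
  B4: DF=∅

φ for f: defs {B0,B1}
  DF⁺ = {B2,B3,B4}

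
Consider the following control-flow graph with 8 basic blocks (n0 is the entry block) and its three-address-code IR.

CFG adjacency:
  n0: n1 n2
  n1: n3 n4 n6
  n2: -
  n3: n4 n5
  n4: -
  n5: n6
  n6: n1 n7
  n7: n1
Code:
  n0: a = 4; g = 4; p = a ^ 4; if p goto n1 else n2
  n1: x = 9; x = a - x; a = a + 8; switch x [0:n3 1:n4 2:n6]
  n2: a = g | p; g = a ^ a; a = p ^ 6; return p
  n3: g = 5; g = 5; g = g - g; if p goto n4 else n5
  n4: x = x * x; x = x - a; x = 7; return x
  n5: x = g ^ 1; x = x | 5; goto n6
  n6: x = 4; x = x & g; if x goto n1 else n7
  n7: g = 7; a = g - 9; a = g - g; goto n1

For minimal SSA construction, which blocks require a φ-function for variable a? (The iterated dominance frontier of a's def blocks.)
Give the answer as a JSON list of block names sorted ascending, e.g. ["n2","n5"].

idom tree: n1←n0 n2←n0 n3←n1 n4←n1 n5←n3 n6←n1 n7←n6
Join-block Dom:
  n1: preds {n0,n6,n7}: {n0} ∩ {n0,n1,n6} ∩ {n0,n1,n6,n7} = {n0}; idom=n0
  n4: preds {n1,n3}: {n0,n1} ∩ {n0,n1,n3} = {n0,n1}; idom=n1
  n6: preds {n1,n5}: {n0,n1} ∩ {n0,n1,n3,n5} = {n0,n1}; idom=n1

Frontier:
  join n1 pred n0: · stop@n0
  join n1 pred n6: n6→n1 stop@n0
  join n1 pred n7: n7→n6→n1 stop@n0
  join n4 pred n1: · stop@n1
  join n4 pred n3: n3 stop@n1
  join n6 pred n1: · stop@n1
  join n6 pred n5: n5→n3 stop@n1
  n0: DF=∅
  n1: DF={n1}
  n2: DF=∅
  n3: DF={n4,n6}
  n4: DF=∅
  n5: DF={n6}
  n6: DF={n1}
  n7: DF={n1}

φ for a: defs {n0,n1,n2,n7}
  DF⁺ = {n1}

Answer: ["n1"]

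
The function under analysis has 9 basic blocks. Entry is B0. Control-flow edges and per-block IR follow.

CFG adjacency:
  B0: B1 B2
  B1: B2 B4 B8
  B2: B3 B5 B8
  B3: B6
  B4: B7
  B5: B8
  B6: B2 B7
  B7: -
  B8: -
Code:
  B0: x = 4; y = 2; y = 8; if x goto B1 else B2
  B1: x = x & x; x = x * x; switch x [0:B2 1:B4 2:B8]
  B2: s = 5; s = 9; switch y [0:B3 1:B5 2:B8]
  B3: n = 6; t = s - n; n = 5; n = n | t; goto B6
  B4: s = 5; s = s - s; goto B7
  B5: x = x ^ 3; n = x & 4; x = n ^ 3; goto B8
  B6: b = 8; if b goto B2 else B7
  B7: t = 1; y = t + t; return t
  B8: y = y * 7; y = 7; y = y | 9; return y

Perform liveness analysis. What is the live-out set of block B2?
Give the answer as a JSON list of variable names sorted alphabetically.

Answer: ["s", "x", "y"]

Analysis:
Per-block:
  B0: def={x,y} ue=∅
  B1: def={x} ue={x}
  B2: def={s} ue={y}
  B3: def={n,t} ue={s}
  B4: def={s} ue=∅
  B5: def={n,x} ue={x}
  B6: def={b} ue=∅
  B7: def={t,y} ue=∅
  B8: def={y} ue={y}

Live sets:
  B0: in=∅ out={x,y}
  B1: in={x,y} out={x,y}
  B2: in={x,y} out={s,x,y}
  B3: in={s,x,y} out={x,y}
  B4: in=∅ out=∅
  B5: in={x,y} out={y}
  B6: in={x,y} out={x,y}
  B7: in=∅ out=∅
  B8: in={y} out=∅

live-out(B2) = ["s", "x", "y"]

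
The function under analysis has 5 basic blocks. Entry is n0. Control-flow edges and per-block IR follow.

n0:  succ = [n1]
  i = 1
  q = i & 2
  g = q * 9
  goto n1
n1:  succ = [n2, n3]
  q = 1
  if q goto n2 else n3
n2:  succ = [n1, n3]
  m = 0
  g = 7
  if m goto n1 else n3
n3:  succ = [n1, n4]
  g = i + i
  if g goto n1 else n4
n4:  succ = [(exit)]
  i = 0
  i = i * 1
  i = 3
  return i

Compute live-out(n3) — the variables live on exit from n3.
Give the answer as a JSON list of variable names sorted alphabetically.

Answer: ["i"]

Working:
def/use:
  n0: {g,i,q} / ∅
  n1: {q} / ∅
  n2: {g,m} / ∅
  n3: {g} / {i}
  n4: {i} / ∅

Liveness:
  n0: in=∅ out={i}
  n1: in={i} out={i}
  n2: in={i} out={i}
  n3: in={i} out={i}
  n4: in=∅ out=∅

live-out(n3) = ["i"]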